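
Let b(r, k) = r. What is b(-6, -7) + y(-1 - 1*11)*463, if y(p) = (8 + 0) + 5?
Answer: 6013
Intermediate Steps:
y(p) = 13 (y(p) = 8 + 5 = 13)
b(-6, -7) + y(-1 - 1*11)*463 = -6 + 13*463 = -6 + 6019 = 6013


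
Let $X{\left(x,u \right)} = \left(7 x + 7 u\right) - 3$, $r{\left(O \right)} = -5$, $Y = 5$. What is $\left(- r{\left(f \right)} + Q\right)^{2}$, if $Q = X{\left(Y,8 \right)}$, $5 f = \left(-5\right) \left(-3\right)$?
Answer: $8649$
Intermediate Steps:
$f = 3$ ($f = \frac{\left(-5\right) \left(-3\right)}{5} = \frac{1}{5} \cdot 15 = 3$)
$X{\left(x,u \right)} = -3 + 7 u + 7 x$ ($X{\left(x,u \right)} = \left(7 u + 7 x\right) - 3 = -3 + 7 u + 7 x$)
$Q = 88$ ($Q = -3 + 7 \cdot 8 + 7 \cdot 5 = -3 + 56 + 35 = 88$)
$\left(- r{\left(f \right)} + Q\right)^{2} = \left(\left(-1\right) \left(-5\right) + 88\right)^{2} = \left(5 + 88\right)^{2} = 93^{2} = 8649$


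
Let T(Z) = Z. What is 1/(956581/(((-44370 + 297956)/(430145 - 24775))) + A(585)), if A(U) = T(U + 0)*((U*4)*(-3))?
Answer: -126793/326816193115 ≈ -3.8796e-7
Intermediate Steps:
A(U) = -12*U**2 (A(U) = (U + 0)*((U*4)*(-3)) = U*((4*U)*(-3)) = U*(-12*U) = -12*U**2)
1/(956581/(((-44370 + 297956)/(430145 - 24775))) + A(585)) = 1/(956581/(((-44370 + 297956)/(430145 - 24775))) - 12*585**2) = 1/(956581/((253586/405370)) - 12*342225) = 1/(956581/((253586*(1/405370))) - 4106700) = 1/(956581/(126793/202685) - 4106700) = 1/(956581*(202685/126793) - 4106700) = 1/(193884619985/126793 - 4106700) = 1/(-326816193115/126793) = -126793/326816193115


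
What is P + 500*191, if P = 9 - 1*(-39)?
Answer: 95548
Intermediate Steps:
P = 48 (P = 9 + 39 = 48)
P + 500*191 = 48 + 500*191 = 48 + 95500 = 95548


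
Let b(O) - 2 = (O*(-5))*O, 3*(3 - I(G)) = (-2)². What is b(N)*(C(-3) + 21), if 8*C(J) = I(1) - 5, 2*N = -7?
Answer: -19513/16 ≈ -1219.6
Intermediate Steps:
N = -7/2 (N = (½)*(-7) = -7/2 ≈ -3.5000)
I(G) = 5/3 (I(G) = 3 - ⅓*(-2)² = 3 - ⅓*4 = 3 - 4/3 = 5/3)
C(J) = -5/12 (C(J) = (5/3 - 5)/8 = (⅛)*(-10/3) = -5/12)
b(O) = 2 - 5*O² (b(O) = 2 + (O*(-5))*O = 2 + (-5*O)*O = 2 - 5*O²)
b(N)*(C(-3) + 21) = (2 - 5*(-7/2)²)*(-5/12 + 21) = (2 - 5*49/4)*(247/12) = (2 - 245/4)*(247/12) = -237/4*247/12 = -19513/16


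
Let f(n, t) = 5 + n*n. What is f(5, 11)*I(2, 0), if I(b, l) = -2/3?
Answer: -20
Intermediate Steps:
f(n, t) = 5 + n**2
I(b, l) = -2/3 (I(b, l) = -2*1/3 = -2/3)
f(5, 11)*I(2, 0) = (5 + 5**2)*(-2/3) = (5 + 25)*(-2/3) = 30*(-2/3) = -20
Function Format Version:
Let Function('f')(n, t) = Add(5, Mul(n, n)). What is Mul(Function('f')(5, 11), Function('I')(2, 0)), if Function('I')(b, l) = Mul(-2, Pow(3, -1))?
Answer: -20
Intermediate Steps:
Function('f')(n, t) = Add(5, Pow(n, 2))
Function('I')(b, l) = Rational(-2, 3) (Function('I')(b, l) = Mul(-2, Rational(1, 3)) = Rational(-2, 3))
Mul(Function('f')(5, 11), Function('I')(2, 0)) = Mul(Add(5, Pow(5, 2)), Rational(-2, 3)) = Mul(Add(5, 25), Rational(-2, 3)) = Mul(30, Rational(-2, 3)) = -20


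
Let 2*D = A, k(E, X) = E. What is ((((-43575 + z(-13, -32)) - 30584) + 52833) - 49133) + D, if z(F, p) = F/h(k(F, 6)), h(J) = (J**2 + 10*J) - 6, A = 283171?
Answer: 4694323/66 ≈ 71126.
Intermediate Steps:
h(J) = -6 + J**2 + 10*J
D = 283171/2 (D = (1/2)*283171 = 283171/2 ≈ 1.4159e+5)
z(F, p) = F/(-6 + F**2 + 10*F)
((((-43575 + z(-13, -32)) - 30584) + 52833) - 49133) + D = ((((-43575 - 13/(-6 + (-13)**2 + 10*(-13))) - 30584) + 52833) - 49133) + 283171/2 = ((((-43575 - 13/(-6 + 169 - 130)) - 30584) + 52833) - 49133) + 283171/2 = ((((-43575 - 13/33) - 30584) + 52833) - 49133) + 283171/2 = (((-1437988/33 - 30584) + 52833) - 49133) + 283171/2 = ((-2447260/33 + 52833) - 49133) + 283171/2 = (-703771/33 - 49133) + 283171/2 = -2325160/33 + 283171/2 = 4694323/66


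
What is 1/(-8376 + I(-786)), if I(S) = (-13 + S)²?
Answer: 1/630025 ≈ 1.5872e-6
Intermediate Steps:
1/(-8376 + I(-786)) = 1/(-8376 + (-13 - 786)²) = 1/(-8376 + (-799)²) = 1/(-8376 + 638401) = 1/630025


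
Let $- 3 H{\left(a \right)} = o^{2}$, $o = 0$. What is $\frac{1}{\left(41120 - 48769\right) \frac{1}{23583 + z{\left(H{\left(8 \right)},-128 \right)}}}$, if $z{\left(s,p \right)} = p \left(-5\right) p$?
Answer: $\frac{58337}{7649} \approx 7.6267$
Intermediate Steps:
$H{\left(a \right)} = 0$ ($H{\left(a \right)} = - \frac{0^{2}}{3} = \left(- \frac{1}{3}\right) 0 = 0$)
$z{\left(s,p \right)} = - 5 p^{2}$ ($z{\left(s,p \right)} = - 5 p p = - 5 p^{2}$)
$\frac{1}{\left(41120 - 48769\right) \frac{1}{23583 + z{\left(H{\left(8 \right)},-128 \right)}}} = \frac{1}{\left(41120 - 48769\right) \frac{1}{23583 - 5 \left(-128\right)^{2}}} = \frac{1}{\left(-7649\right) \frac{1}{23583 - 81920}} = \frac{1}{\left(-7649\right) \frac{1}{-58337}} = \frac{1}{\left(-7649\right) \left(- \frac{1}{58337}\right)} = \frac{1}{\frac{7649}{58337}} = \frac{58337}{7649}$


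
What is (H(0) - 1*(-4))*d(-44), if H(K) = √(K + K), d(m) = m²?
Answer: 7744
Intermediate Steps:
H(K) = √2*√K (H(K) = √(2*K) = √2*√K)
(H(0) - 1*(-4))*d(-44) = (√2*√0 - 1*(-4))*(-44)² = (√2*0 + 4)*1936 = (0 + 4)*1936 = 4*1936 = 7744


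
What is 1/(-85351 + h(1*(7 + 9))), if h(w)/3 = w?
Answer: -1/85303 ≈ -1.1723e-5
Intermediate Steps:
h(w) = 3*w
1/(-85351 + h(1*(7 + 9))) = 1/(-85351 + 3*(1*(7 + 9))) = 1/(-85351 + 3*(1*16)) = 1/(-85351 + 3*16) = 1/(-85351 + 48) = 1/(-85303) = -1/85303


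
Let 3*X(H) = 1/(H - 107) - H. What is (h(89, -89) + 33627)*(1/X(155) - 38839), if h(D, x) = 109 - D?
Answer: -9721407826855/7439 ≈ -1.3068e+9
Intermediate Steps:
X(H) = -H/3 + 1/(3*(-107 + H)) (X(H) = (1/(H - 107) - H)/3 = (1/(-107 + H) - H)/3 = -H/3 + 1/(3*(-107 + H)))
(h(89, -89) + 33627)*(1/X(155) - 38839) = ((109 - 1*89) + 33627)*(1/((1 - 1*155**2 + 107*155)/(3*(-107 + 155))) - 38839) = ((109 - 89) + 33627)*(1/((1/3)*(1 - 1*24025 + 16585)/48) - 38839) = (20 + 33627)*(1/((1/3)*(1/48)*(1 - 24025 + 16585)) - 38839) = 33647*(1/((1/3)*(1/48)*(-7439)) - 38839) = 33647*(1/(-7439/144) - 38839) = 33647*(-144/7439 - 38839) = 33647*(-288923465/7439) = -9721407826855/7439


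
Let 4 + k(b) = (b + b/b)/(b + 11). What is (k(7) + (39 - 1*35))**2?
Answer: 16/81 ≈ 0.19753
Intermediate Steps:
k(b) = -4 + (1 + b)/(11 + b) (k(b) = -4 + (b + b/b)/(b + 11) = -4 + (b + 1)/(11 + b) = -4 + (1 + b)/(11 + b))
(k(7) + (39 - 1*35))**2 = ((-43 - 3*7)/(11 + 7) + (39 - 1*35))**2 = ((-43 - 21)/18 + (39 - 35))**2 = ((1/18)*(-64) + 4)**2 = (-32/9 + 4)**2 = (4/9)**2 = 16/81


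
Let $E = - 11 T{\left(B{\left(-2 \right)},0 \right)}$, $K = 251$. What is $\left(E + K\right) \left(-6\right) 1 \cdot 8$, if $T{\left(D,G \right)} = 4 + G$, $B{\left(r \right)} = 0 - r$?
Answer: $-9936$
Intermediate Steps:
$B{\left(r \right)} = - r$
$E = -44$ ($E = - 11 \left(4 + 0\right) = \left(-11\right) 4 = -44$)
$\left(E + K\right) \left(-6\right) 1 \cdot 8 = \left(-44 + 251\right) \left(-6\right) 1 \cdot 8 = 207 \left(\left(-6\right) 8\right) = 207 \left(-48\right) = -9936$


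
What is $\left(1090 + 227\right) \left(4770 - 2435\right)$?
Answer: $3075195$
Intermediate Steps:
$\left(1090 + 227\right) \left(4770 - 2435\right) = 1317 \cdot 2335 = 3075195$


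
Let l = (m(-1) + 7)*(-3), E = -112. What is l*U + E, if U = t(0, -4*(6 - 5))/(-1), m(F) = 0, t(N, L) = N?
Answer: -112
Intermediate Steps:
U = 0 (U = 0/(-1) = -1*0 = 0)
l = -21 (l = (0 + 7)*(-3) = 7*(-3) = -21)
l*U + E = -21*0 - 112 = 0 - 112 = -112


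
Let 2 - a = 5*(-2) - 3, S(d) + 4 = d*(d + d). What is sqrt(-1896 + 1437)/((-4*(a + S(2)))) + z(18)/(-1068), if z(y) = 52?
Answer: -13/267 - 3*I*sqrt(51)/76 ≈ -0.048689 - 0.2819*I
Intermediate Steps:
S(d) = -4 + 2*d**2 (S(d) = -4 + d*(d + d) = -4 + d*(2*d) = -4 + 2*d**2)
a = 15 (a = 2 - (5*(-2) - 3) = 2 - (-10 - 3) = 2 - 1*(-13) = 2 + 13 = 15)
sqrt(-1896 + 1437)/((-4*(a + S(2)))) + z(18)/(-1068) = sqrt(-1896 + 1437)/((-4*(15 + (-4 + 2*2**2)))) + 52/(-1068) = sqrt(-459)/((-4*(15 + (-4 + 2*4)))) + 52*(-1/1068) = (3*I*sqrt(51))/((-4*(15 + (-4 + 8)))) - 13/267 = (3*I*sqrt(51))/((-4*(15 + 4))) - 13/267 = (3*I*sqrt(51))/((-4*19)) - 13/267 = (3*I*sqrt(51))/(-76) - 13/267 = (3*I*sqrt(51))*(-1/76) - 13/267 = -3*I*sqrt(51)/76 - 13/267 = -13/267 - 3*I*sqrt(51)/76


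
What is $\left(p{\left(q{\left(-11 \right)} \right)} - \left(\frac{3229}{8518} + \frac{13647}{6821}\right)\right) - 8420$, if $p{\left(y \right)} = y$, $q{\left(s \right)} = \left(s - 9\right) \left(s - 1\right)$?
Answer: $- \frac{475406724195}{58101278} \approx -8182.4$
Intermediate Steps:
$q{\left(s \right)} = \left(-1 + s\right) \left(-9 + s\right)$ ($q{\left(s \right)} = \left(-9 + s\right) \left(-1 + s\right) = \left(-1 + s\right) \left(-9 + s\right)$)
$\left(p{\left(q{\left(-11 \right)} \right)} - \left(\frac{3229}{8518} + \frac{13647}{6821}\right)\right) - 8420 = \left(\left(9 + \left(-11\right)^{2} - -110\right) - \left(\frac{3229}{8518} + \frac{13647}{6821}\right)\right) - 8420 = \left(\left(9 + 121 + 110\right) - \frac{138270155}{58101278}\right) - 8420 = \left(240 - \frac{138270155}{58101278}\right) - 8420 = \frac{13806036565}{58101278} - 8420 = - \frac{475406724195}{58101278}$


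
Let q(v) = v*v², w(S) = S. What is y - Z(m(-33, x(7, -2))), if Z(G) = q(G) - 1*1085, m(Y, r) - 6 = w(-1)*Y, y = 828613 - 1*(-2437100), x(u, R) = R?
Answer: 3207479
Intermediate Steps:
q(v) = v³
y = 3265713 (y = 828613 + 2437100 = 3265713)
m(Y, r) = 6 - Y
Z(G) = -1085 + G³ (Z(G) = G³ - 1*1085 = G³ - 1085 = -1085 + G³)
y - Z(m(-33, x(7, -2))) = 3265713 - (-1085 + (6 - 1*(-33))³) = 3265713 - (-1085 + (6 + 33)³) = 3265713 - (-1085 + 39³) = 3265713 - (-1085 + 59319) = 3265713 - 1*58234 = 3265713 - 58234 = 3207479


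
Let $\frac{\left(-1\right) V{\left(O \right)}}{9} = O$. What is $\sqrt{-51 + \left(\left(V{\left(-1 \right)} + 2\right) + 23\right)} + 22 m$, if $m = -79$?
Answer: $-1738 + i \sqrt{17} \approx -1738.0 + 4.1231 i$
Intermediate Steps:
$V{\left(O \right)} = - 9 O$
$\sqrt{-51 + \left(\left(V{\left(-1 \right)} + 2\right) + 23\right)} + 22 m = \sqrt{-51 + \left(\left(\left(-9\right) \left(-1\right) + 2\right) + 23\right)} + 22 \left(-79\right) = \sqrt{-51 + \left(\left(9 + 2\right) + 23\right)} - 1738 = \sqrt{-51 + \left(11 + 23\right)} - 1738 = \sqrt{-51 + 34} - 1738 = \sqrt{-17} - 1738 = i \sqrt{17} - 1738 = -1738 + i \sqrt{17}$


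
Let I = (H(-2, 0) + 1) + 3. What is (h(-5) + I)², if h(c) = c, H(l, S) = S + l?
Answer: 9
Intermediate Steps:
I = 2 (I = ((0 - 2) + 1) + 3 = (-2 + 1) + 3 = -1 + 3 = 2)
(h(-5) + I)² = (-5 + 2)² = (-3)² = 9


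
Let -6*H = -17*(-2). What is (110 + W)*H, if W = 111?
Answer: -3757/3 ≈ -1252.3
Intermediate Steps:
H = -17/3 (H = -(-17)*(-2)/6 = -1/6*34 = -17/3 ≈ -5.6667)
(110 + W)*H = (110 + 111)*(-17/3) = 221*(-17/3) = -3757/3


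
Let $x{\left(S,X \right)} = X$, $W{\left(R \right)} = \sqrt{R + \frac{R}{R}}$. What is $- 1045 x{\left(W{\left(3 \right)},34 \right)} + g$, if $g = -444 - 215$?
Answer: $-36189$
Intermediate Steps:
$W{\left(R \right)} = \sqrt{1 + R}$ ($W{\left(R \right)} = \sqrt{R + 1} = \sqrt{1 + R}$)
$g = -659$ ($g = -444 - 215 = -659$)
$- 1045 x{\left(W{\left(3 \right)},34 \right)} + g = \left(-1045\right) 34 - 659 = -35530 - 659 = -36189$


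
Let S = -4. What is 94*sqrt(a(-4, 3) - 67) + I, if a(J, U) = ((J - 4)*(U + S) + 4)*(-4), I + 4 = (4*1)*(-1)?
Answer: -8 + 94*I*sqrt(115) ≈ -8.0 + 1008.0*I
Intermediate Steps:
I = -8 (I = -4 + (4*1)*(-1) = -4 + 4*(-1) = -4 - 4 = -8)
a(J, U) = -16 - 4*(-4 + J)*(-4 + U) (a(J, U) = ((J - 4)*(U - 4) + 4)*(-4) = ((-4 + J)*(-4 + U) + 4)*(-4) = (4 + (-4 + J)*(-4 + U))*(-4) = -16 - 4*(-4 + J)*(-4 + U))
94*sqrt(a(-4, 3) - 67) + I = 94*sqrt((-80 + 16*(-4) + 16*3 - 4*(-4)*3) - 67) - 8 = 94*sqrt((-80 - 64 + 48 + 48) - 67) - 8 = 94*sqrt(-48 - 67) - 8 = 94*sqrt(-115) - 8 = 94*(I*sqrt(115)) - 8 = 94*I*sqrt(115) - 8 = -8 + 94*I*sqrt(115)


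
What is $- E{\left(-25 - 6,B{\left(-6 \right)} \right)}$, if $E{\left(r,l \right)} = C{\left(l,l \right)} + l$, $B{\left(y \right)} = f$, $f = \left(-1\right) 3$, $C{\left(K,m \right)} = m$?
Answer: $6$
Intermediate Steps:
$f = -3$
$B{\left(y \right)} = -3$
$E{\left(r,l \right)} = 2 l$ ($E{\left(r,l \right)} = l + l = 2 l$)
$- E{\left(-25 - 6,B{\left(-6 \right)} \right)} = - 2 \left(-3\right) = \left(-1\right) \left(-6\right) = 6$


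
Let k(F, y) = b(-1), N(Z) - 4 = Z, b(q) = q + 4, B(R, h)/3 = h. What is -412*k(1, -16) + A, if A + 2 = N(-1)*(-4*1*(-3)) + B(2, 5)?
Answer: -1187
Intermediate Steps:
B(R, h) = 3*h
b(q) = 4 + q
N(Z) = 4 + Z
k(F, y) = 3 (k(F, y) = 4 - 1 = 3)
A = 49 (A = -2 + ((4 - 1)*(-4*1*(-3)) + 3*5) = -2 + (3*(-4*(-3)) + 15) = -2 + (3*12 + 15) = -2 + (36 + 15) = -2 + 51 = 49)
-412*k(1, -16) + A = -412*3 + 49 = -1236 + 49 = -1187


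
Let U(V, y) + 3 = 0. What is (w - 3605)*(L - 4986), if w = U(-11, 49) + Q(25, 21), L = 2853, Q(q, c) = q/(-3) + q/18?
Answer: 15421353/2 ≈ 7.7107e+6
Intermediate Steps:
U(V, y) = -3 (U(V, y) = -3 + 0 = -3)
Q(q, c) = -5*q/18 (Q(q, c) = q*(-⅓) + q*(1/18) = -q/3 + q/18 = -5*q/18)
w = -179/18 (w = -3 - 5/18*25 = -3 - 125/18 = -179/18 ≈ -9.9444)
(w - 3605)*(L - 4986) = (-179/18 - 3605)*(2853 - 4986) = -65069/18*(-2133) = 15421353/2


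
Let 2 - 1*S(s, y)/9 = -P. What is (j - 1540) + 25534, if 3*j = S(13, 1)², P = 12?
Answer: 29286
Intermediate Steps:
S(s, y) = 126 (S(s, y) = 18 - (-9)*12 = 18 - 9*(-12) = 18 + 108 = 126)
j = 5292 (j = (⅓)*126² = (⅓)*15876 = 5292)
(j - 1540) + 25534 = (5292 - 1540) + 25534 = 3752 + 25534 = 29286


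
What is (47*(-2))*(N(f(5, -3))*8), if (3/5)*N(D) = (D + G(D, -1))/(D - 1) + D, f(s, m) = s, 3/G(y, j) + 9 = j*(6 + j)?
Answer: -163090/21 ≈ -7766.2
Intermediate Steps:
G(y, j) = 3/(-9 + j*(6 + j))
N(D) = 5*D/3 + 5*(-3/14 + D)/(3*(-1 + D)) (N(D) = 5*((D + 3/(-9 + (-1)² + 6*(-1)))/(D - 1) + D)/3 = 5*((D + 3/(-9 + 1 - 6))/(-1 + D) + D)/3 = 5*((D + 3/(-14))/(-1 + D) + D)/3 = 5*((D + 3*(-1/14))/(-1 + D) + D)/3 = 5*((D - 3/14)/(-1 + D) + D)/3 = 5*((-3/14 + D)/(-1 + D) + D)/3 = 5*(D + (-3/14 + D)/(-1 + D))/3 = 5*D/3 + 5*(-3/14 + D)/(3*(-1 + D)))
(47*(-2))*(N(f(5, -3))*8) = (47*(-2))*((5*(-3 + 14*5²)/(42*(-1 + 5)))*8) = -94*(5/42)*(-3 + 14*25)/4*8 = -94*(5/42)*(¼)*(-3 + 350)*8 = -94*(5/42)*(¼)*347*8 = -81545*8/84 = -94*1735/21 = -163090/21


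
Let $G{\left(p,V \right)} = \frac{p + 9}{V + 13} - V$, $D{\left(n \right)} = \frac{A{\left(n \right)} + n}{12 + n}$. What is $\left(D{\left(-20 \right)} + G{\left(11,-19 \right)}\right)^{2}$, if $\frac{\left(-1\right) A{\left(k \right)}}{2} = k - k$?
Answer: $\frac{11881}{36} \approx 330.03$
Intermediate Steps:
$A{\left(k \right)} = 0$ ($A{\left(k \right)} = - 2 \left(k - k\right) = \left(-2\right) 0 = 0$)
$D{\left(n \right)} = \frac{n}{12 + n}$ ($D{\left(n \right)} = \frac{0 + n}{12 + n} = \frac{n}{12 + n}$)
$G{\left(p,V \right)} = - V + \frac{9 + p}{13 + V}$ ($G{\left(p,V \right)} = \frac{9 + p}{13 + V} - V = - V + \frac{9 + p}{13 + V}$)
$\left(D{\left(-20 \right)} + G{\left(11,-19 \right)}\right)^{2} = \left(- \frac{20}{12 - 20} + \frac{9 + 11 - \left(-19\right)^{2} - -247}{13 - 19}\right)^{2} = \left(- \frac{20}{-8} + \frac{9 + 11 - 361 + 247}{-6}\right)^{2} = \left(\left(-20\right) \left(- \frac{1}{8}\right) - \frac{9 + 11 - 361 + 247}{6}\right)^{2} = \left(\frac{5}{2} - - \frac{47}{3}\right)^{2} = \left(\frac{5}{2} + \frac{47}{3}\right)^{2} = \left(\frac{109}{6}\right)^{2} = \frac{11881}{36}$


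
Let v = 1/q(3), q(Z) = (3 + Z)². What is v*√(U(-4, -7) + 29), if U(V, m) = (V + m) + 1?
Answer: √19/36 ≈ 0.12108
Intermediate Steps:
U(V, m) = 1 + V + m
v = 1/36 (v = 1/((3 + 3)²) = 1/(6²) = 1/36 ≈ 0.027778)
v*√(U(-4, -7) + 29) = √((1 - 4 - 7) + 29)/36 = √(-10 + 29)/36 = √19/36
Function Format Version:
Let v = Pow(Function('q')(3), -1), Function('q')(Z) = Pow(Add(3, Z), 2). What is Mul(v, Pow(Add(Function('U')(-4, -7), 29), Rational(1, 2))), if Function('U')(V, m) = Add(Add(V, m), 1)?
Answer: Mul(Rational(1, 36), Pow(19, Rational(1, 2))) ≈ 0.12108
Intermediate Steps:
Function('U')(V, m) = Add(1, V, m)
v = Rational(1, 36) (v = Pow(Pow(Add(3, 3), 2), -1) = Pow(Pow(6, 2), -1) = Pow(36, -1) = Rational(1, 36) ≈ 0.027778)
Mul(v, Pow(Add(Function('U')(-4, -7), 29), Rational(1, 2))) = Mul(Rational(1, 36), Pow(Add(Add(1, -4, -7), 29), Rational(1, 2))) = Mul(Rational(1, 36), Pow(Add(-10, 29), Rational(1, 2))) = Mul(Rational(1, 36), Pow(19, Rational(1, 2)))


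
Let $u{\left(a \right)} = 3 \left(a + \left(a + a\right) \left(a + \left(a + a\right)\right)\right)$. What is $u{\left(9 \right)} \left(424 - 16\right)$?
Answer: $605880$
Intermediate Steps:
$u{\left(a \right)} = 3 a + 18 a^{2}$ ($u{\left(a \right)} = 3 \left(a + 2 a \left(a + 2 a\right)\right) = 3 \left(a + 2 a 3 a\right) = 3 \left(a + 6 a^{2}\right) = 3 a + 18 a^{2}$)
$u{\left(9 \right)} \left(424 - 16\right) = 3 \cdot 9 \left(1 + 6 \cdot 9\right) \left(424 - 16\right) = 3 \cdot 9 \left(1 + 54\right) 408 = 3 \cdot 9 \cdot 55 \cdot 408 = 1485 \cdot 408 = 605880$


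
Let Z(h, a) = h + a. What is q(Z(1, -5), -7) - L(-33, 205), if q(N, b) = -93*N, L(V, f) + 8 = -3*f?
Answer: 995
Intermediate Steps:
Z(h, a) = a + h
L(V, f) = -8 - 3*f
q(Z(1, -5), -7) - L(-33, 205) = -93*(-5 + 1) - (-8 - 3*205) = -93*(-4) - (-8 - 615) = 372 - 1*(-623) = 372 + 623 = 995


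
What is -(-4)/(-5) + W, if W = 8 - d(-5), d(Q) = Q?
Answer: 61/5 ≈ 12.200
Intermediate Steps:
W = 13 (W = 8 - 1*(-5) = 8 + 5 = 13)
-(-4)/(-5) + W = -(-4)/(-5) + 13 = -(-4)*(-1)/5 + 13 = -2*⅖ + 13 = -⅘ + 13 = 61/5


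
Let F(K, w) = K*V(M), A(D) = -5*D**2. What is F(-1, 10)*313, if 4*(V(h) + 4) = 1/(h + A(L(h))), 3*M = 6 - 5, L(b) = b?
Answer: 12833/8 ≈ 1604.1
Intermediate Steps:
M = 1/3 (M = (6 - 5)/3 = (1/3)*1 = 1/3 ≈ 0.33333)
V(h) = -4 + 1/(4*(h - 5*h**2))
F(K, w) = -41*K/8 (F(K, w) = K*((-1 - 80*(1/3)**2 + 16*(1/3))/(4*(1/3)*(-1 + 5*(1/3)))) = K*((1/4)*3*(-1 - 80*1/9 + 16/3)/(-1 + 5/3)) = K*((1/4)*3*(-1 - 80/9 + 16/3)/(2/3)) = K*((1/4)*3*(3/2)*(-41/9)) = K*(-41/8) = -41*K/8)
F(-1, 10)*313 = -41/8*(-1)*313 = (41/8)*313 = 12833/8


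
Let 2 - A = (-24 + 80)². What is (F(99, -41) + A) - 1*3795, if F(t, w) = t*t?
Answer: 2872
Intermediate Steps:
F(t, w) = t²
A = -3134 (A = 2 - (-24 + 80)² = 2 - 1*56² = 2 - 1*3136 = 2 - 3136 = -3134)
(F(99, -41) + A) - 1*3795 = (99² - 3134) - 1*3795 = (9801 - 3134) - 3795 = 6667 - 3795 = 2872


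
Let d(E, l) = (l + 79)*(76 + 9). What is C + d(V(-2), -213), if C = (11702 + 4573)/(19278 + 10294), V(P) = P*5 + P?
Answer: -336808805/29572 ≈ -11389.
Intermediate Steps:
V(P) = 6*P (V(P) = 5*P + P = 6*P)
d(E, l) = 6715 + 85*l (d(E, l) = (79 + l)*85 = 6715 + 85*l)
C = 16275/29572 ≈ 0.55035
C + d(V(-2), -213) = 16275/29572 + (6715 + 85*(-213)) = 16275/29572 + (6715 - 18105) = 16275/29572 - 11390 = -336808805/29572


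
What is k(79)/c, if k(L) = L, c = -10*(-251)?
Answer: 79/2510 ≈ 0.031474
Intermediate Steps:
c = 2510
k(79)/c = 79/2510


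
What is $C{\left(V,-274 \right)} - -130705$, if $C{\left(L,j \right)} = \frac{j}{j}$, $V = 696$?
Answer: $130706$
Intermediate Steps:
$C{\left(L,j \right)} = 1$
$C{\left(V,-274 \right)} - -130705 = 1 - -130705 = 1 + 130705 = 130706$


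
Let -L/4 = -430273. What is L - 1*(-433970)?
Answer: 2155062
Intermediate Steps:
L = 1721092 (L = -4*(-430273) = 1721092)
L - 1*(-433970) = 1721092 - 1*(-433970) = 1721092 + 433970 = 2155062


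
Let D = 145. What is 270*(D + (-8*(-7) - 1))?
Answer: 54000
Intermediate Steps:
270*(D + (-8*(-7) - 1)) = 270*(145 + (-8*(-7) - 1)) = 270*(145 + (56 - 1)) = 270*(145 + 55) = 270*200 = 54000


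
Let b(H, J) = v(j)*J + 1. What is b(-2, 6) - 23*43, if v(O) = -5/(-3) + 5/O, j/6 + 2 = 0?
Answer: -1961/2 ≈ -980.50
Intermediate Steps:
j = -12 (j = -12 + 6*0 = -12 + 0 = -12)
v(O) = 5/3 + 5/O (v(O) = -5*(-⅓) + 5/O = 5/3 + 5/O)
b(H, J) = 1 + 5*J/4 (b(H, J) = (5/3 + 5/(-12))*J + 1 = (5/3 + 5*(-1/12))*J + 1 = (5/3 - 5/12)*J + 1 = 5*J/4 + 1 = 1 + 5*J/4)
b(-2, 6) - 23*43 = (1 + (5/4)*6) - 23*43 = (1 + 15/2) - 989 = 17/2 - 989 = -1961/2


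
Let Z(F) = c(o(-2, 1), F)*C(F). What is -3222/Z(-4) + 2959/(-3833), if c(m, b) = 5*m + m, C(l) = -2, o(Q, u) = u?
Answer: 2052403/7666 ≈ 267.73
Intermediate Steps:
c(m, b) = 6*m
Z(F) = -12 (Z(F) = (6*1)*(-2) = 6*(-2) = -12)
-3222/Z(-4) + 2959/(-3833) = -3222/(-12) + 2959/(-3833) = -3222*(-1/12) + 2959*(-1/3833) = 537/2 - 2959/3833 = 2052403/7666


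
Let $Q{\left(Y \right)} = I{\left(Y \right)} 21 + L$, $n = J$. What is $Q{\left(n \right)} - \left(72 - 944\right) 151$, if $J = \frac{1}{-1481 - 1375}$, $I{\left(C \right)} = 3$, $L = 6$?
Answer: $131741$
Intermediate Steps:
$J = - \frac{1}{2856}$ ($J = \frac{1}{-2856} = - \frac{1}{2856} \approx -0.00035014$)
$n = - \frac{1}{2856} \approx -0.00035014$
$Q{\left(Y \right)} = 69$ ($Q{\left(Y \right)} = 3 \cdot 21 + 6 = 63 + 6 = 69$)
$Q{\left(n \right)} - \left(72 - 944\right) 151 = 69 - \left(72 - 944\right) 151 = 69 - \left(-872\right) 151 = 69 - -131672 = 69 + 131672 = 131741$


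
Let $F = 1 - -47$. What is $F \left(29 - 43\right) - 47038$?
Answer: $-47710$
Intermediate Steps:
$F = 48$ ($F = 1 + 47 = 48$)
$F \left(29 - 43\right) - 47038 = 48 \left(29 - 43\right) - 47038 = 48 \left(-14\right) - 47038 = -672 - 47038 = -47710$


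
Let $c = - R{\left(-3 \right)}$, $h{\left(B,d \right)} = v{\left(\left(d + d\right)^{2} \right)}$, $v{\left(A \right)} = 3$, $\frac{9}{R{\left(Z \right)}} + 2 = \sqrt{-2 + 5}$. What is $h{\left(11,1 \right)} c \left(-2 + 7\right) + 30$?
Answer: $300 + 135 \sqrt{3} \approx 533.83$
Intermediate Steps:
$R{\left(Z \right)} = \frac{9}{-2 + \sqrt{3}}$ ($R{\left(Z \right)} = \frac{9}{-2 + \sqrt{-2 + 5}} = \frac{9}{-2 + \sqrt{3}}$)
$h{\left(B,d \right)} = 3$
$c = 18 + 9 \sqrt{3}$ ($c = - (-18 - 9 \sqrt{3}) = 18 + 9 \sqrt{3} \approx 33.588$)
$h{\left(11,1 \right)} c \left(-2 + 7\right) + 30 = 3 \left(18 + 9 \sqrt{3}\right) \left(-2 + 7\right) + 30 = 3 \left(18 + 9 \sqrt{3}\right) 5 + 30 = 3 \left(90 + 45 \sqrt{3}\right) + 30 = \left(270 + 135 \sqrt{3}\right) + 30 = 300 + 135 \sqrt{3}$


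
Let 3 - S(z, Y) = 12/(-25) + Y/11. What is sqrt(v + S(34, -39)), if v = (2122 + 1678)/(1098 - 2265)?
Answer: 2*sqrt(3882050007)/64185 ≈ 1.9415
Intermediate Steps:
S(z, Y) = 87/25 - Y/11 (S(z, Y) = 3 - (12/(-25) + Y/11) = 3 - (12*(-1/25) + Y*(1/11)) = 3 - (-12/25 + Y/11) = 3 + (12/25 - Y/11) = 87/25 - Y/11)
v = -3800/1167 (v = 3800/(-1167) = 3800*(-1/1167) = -3800/1167 ≈ -3.2562)
sqrt(v + S(34, -39)) = sqrt(-3800/1167 + (87/25 - 1/11*(-39))) = sqrt(-3800/1167 + (87/25 + 39/11)) = sqrt(-3800/1167 + 1932/275) = sqrt(1209644/320925) = 2*sqrt(3882050007)/64185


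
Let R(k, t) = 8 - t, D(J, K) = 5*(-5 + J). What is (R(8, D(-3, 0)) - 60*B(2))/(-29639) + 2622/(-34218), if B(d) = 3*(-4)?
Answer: -17332147/169031217 ≈ -0.10254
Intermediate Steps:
D(J, K) = -25 + 5*J
B(d) = -12
(R(8, D(-3, 0)) - 60*B(2))/(-29639) + 2622/(-34218) = ((8 - (-25 + 5*(-3))) - 60*(-12))/(-29639) + 2622/(-34218) = ((8 - (-25 - 15)) + 720)*(-1/29639) + 2622*(-1/34218) = ((8 - 1*(-40)) + 720)*(-1/29639) - 437/5703 = ((8 + 40) + 720)*(-1/29639) - 437/5703 = (48 + 720)*(-1/29639) - 437/5703 = 768*(-1/29639) - 437/5703 = -768/29639 - 437/5703 = -17332147/169031217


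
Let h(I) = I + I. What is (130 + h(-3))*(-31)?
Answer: -3844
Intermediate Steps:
h(I) = 2*I
(130 + h(-3))*(-31) = (130 + 2*(-3))*(-31) = (130 - 6)*(-31) = 124*(-31) = -3844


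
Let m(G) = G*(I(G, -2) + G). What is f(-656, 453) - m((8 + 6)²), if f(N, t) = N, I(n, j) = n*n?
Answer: -7568608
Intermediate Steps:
I(n, j) = n²
m(G) = G*(G + G²) (m(G) = G*(G² + G) = G*(G + G²))
f(-656, 453) - m((8 + 6)²) = -656 - ((8 + 6)²)²*(1 + (8 + 6)²) = -656 - (14²)²*(1 + 14²) = -656 - 196²*(1 + 196) = -656 - 38416*197 = -656 - 1*7567952 = -656 - 7567952 = -7568608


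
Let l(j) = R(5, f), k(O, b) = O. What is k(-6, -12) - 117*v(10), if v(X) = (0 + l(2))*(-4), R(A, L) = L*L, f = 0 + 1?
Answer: 462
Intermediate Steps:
f = 1
R(A, L) = L**2
l(j) = 1 (l(j) = 1**2 = 1)
v(X) = -4 (v(X) = (0 + 1)*(-4) = 1*(-4) = -4)
k(-6, -12) - 117*v(10) = -6 - 117*(-4) = -6 + 468 = 462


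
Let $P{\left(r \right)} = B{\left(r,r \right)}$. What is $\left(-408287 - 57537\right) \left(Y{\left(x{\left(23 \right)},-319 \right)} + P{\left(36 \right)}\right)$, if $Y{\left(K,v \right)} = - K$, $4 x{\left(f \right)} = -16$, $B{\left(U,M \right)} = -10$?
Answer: $2794944$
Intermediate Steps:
$x{\left(f \right)} = -4$ ($x{\left(f \right)} = \frac{1}{4} \left(-16\right) = -4$)
$P{\left(r \right)} = -10$
$\left(-408287 - 57537\right) \left(Y{\left(x{\left(23 \right)},-319 \right)} + P{\left(36 \right)}\right) = \left(-408287 - 57537\right) \left(\left(-1\right) \left(-4\right) - 10\right) = - 465824 \left(4 - 10\right) = \left(-465824\right) \left(-6\right) = 2794944$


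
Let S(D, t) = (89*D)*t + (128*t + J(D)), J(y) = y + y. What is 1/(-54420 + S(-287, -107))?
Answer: 1/2664411 ≈ 3.7532e-7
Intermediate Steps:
J(y) = 2*y
S(D, t) = 2*D + 128*t + 89*D*t (S(D, t) = (89*D)*t + (128*t + 2*D) = 89*D*t + (2*D + 128*t) = 2*D + 128*t + 89*D*t)
1/(-54420 + S(-287, -107)) = 1/(-54420 + (2*(-287) + 128*(-107) + 89*(-287)*(-107))) = 1/(-54420 + (-574 - 13696 + 2733101)) = 1/(-54420 + 2718831) = 1/2664411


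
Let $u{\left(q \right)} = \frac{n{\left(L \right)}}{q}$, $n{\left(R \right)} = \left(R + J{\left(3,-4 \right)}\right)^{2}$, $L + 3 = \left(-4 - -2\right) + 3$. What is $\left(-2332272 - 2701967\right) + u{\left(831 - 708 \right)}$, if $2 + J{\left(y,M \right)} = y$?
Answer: $- \frac{619211396}{123} \approx -5.0342 \cdot 10^{6}$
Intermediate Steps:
$J{\left(y,M \right)} = -2 + y$
$L = -2$ ($L = -3 + \left(\left(-4 - -2\right) + 3\right) = -3 + \left(\left(-4 + 2\right) + 3\right) = -3 + \left(-2 + 3\right) = -3 + 1 = -2$)
$n{\left(R \right)} = \left(1 + R\right)^{2}$ ($n{\left(R \right)} = \left(R + \left(-2 + 3\right)\right)^{2} = \left(R + 1\right)^{2} = \left(1 + R\right)^{2}$)
$u{\left(q \right)} = \frac{1}{q}$ ($u{\left(q \right)} = \frac{\left(1 - 2\right)^{2}}{q} = \frac{\left(-1\right)^{2}}{q} = 1 \frac{1}{q} = \frac{1}{q}$)
$\left(-2332272 - 2701967\right) + u{\left(831 - 708 \right)} = \left(-2332272 - 2701967\right) + \frac{1}{831 - 708} = -5034239 + \frac{1}{831 - 708} = -5034239 + \frac{1}{123} = - \frac{619211396}{123}$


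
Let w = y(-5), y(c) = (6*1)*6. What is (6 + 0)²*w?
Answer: 1296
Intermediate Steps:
y(c) = 36 (y(c) = 6*6 = 36)
w = 36
(6 + 0)²*w = (6 + 0)²*36 = 6²*36 = 36*36 = 1296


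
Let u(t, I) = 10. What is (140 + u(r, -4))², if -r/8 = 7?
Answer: 22500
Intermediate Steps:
r = -56 (r = -8*7 = -56)
(140 + u(r, -4))² = (140 + 10)² = 150² = 22500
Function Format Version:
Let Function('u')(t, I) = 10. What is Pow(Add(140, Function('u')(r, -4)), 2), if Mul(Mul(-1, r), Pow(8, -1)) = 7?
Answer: 22500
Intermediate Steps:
r = -56 (r = Mul(-8, 7) = -56)
Pow(Add(140, Function('u')(r, -4)), 2) = Pow(Add(140, 10), 2) = Pow(150, 2) = 22500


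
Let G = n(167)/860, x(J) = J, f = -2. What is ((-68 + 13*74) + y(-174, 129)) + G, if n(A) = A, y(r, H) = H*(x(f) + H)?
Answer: 14858387/860 ≈ 17277.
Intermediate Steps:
y(r, H) = H*(-2 + H)
G = 167/860 ≈ 0.19419
((-68 + 13*74) + y(-174, 129)) + G = ((-68 + 13*74) + 129*(-2 + 129)) + 167/860 = ((-68 + 962) + 129*127) + 167/860 = (894 + 16383) + 167/860 = 17277 + 167/860 = 14858387/860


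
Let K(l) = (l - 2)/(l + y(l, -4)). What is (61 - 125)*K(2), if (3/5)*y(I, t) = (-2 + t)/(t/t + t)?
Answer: 0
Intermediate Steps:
y(I, t) = 5*(-2 + t)/(3*(1 + t)) (y(I, t) = 5*((-2 + t)/(t/t + t))/3 = 5*((-2 + t)/(1 + t))/3 = 5*(-2 + t)/(3*(1 + t)))
K(l) = (-2 + l)/(10/3 + l) (K(l) = (l - 2)/(l + 5*(-2 - 4)/(3*(1 - 4))) = (-2 + l)/(l + (5/3)*(-6)/(-3)) = (-2 + l)/(l + (5/3)*(-⅓)*(-6)) = (-2 + l)/(l + 10/3) = (-2 + l)/(10/3 + l))
(61 - 125)*K(2) = (61 - 125)*(3*(-2 + 2)/(10 + 3*2)) = -192*0/(10 + 6) = -192*0/16 = -64*0 = 0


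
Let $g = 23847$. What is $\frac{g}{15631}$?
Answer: $\frac{23847}{15631} \approx 1.5256$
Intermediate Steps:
$\frac{g}{15631} = \frac{23847}{15631}$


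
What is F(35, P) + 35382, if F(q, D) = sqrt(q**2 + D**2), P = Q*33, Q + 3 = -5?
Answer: 35382 + sqrt(70921) ≈ 35648.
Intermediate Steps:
Q = -8 (Q = -3 - 5 = -8)
P = -264 (P = -8*33 = -264)
F(q, D) = sqrt(D**2 + q**2)
F(35, P) + 35382 = sqrt((-264)**2 + 35**2) + 35382 = sqrt(69696 + 1225) + 35382 = sqrt(70921) + 35382 = 35382 + sqrt(70921)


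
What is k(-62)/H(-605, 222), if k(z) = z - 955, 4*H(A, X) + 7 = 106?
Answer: -452/11 ≈ -41.091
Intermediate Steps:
H(A, X) = 99/4 (H(A, X) = -7/4 + (¼)*106 = -7/4 + 53/2 = 99/4)
k(z) = -955 + z
k(-62)/H(-605, 222) = (-955 - 62)/(99/4) = -1017*4/99 = -452/11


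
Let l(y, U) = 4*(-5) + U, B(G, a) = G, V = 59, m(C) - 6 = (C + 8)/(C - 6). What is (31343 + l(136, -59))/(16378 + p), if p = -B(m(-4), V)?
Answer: 78160/40931 ≈ 1.9096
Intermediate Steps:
m(C) = 6 + (8 + C)/(-6 + C) (m(C) = 6 + (C + 8)/(C - 6) = 6 + (8 + C)/(-6 + C))
l(y, U) = -20 + U
p = -28/5 (p = -7*(-4 - 4)/(-6 - 4) = -7*(-8)/(-10) = -7*(-1)*(-8)/10 = -1*28/5 = -28/5 ≈ -5.6000)
(31343 + l(136, -59))/(16378 + p) = (31343 + (-20 - 59))/(16378 - 28/5) = (31343 - 79)/(81862/5) = 31264*(5/81862) = 78160/40931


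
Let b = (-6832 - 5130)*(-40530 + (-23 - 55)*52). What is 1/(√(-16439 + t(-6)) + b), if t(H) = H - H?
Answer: 533337732/284449136374920263 - I*√16439/284449136374920263 ≈ 1.875e-9 - 4.5075e-16*I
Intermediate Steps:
t(H) = 0
b = 533337732 (b = -11962*(-40530 - 78*52) = -11962*(-40530 - 4056) = -11962*(-44586) = 533337732)
1/(√(-16439 + t(-6)) + b) = 1/(√(-16439 + 0) + 533337732) = 1/(√(-16439) + 533337732) = 1/(I*√16439 + 533337732) = 1/(533337732 + I*√16439)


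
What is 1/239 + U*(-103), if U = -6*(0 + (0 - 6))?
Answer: -886211/239 ≈ -3708.0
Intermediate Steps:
U = 36 (U = -6*(0 - 6) = -6*(-6) = 36)
1/239 + U*(-103) = 1/239 + 36*(-103) = 1/239 - 3708 = -886211/239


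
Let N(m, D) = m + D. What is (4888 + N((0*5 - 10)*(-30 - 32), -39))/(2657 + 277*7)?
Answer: 1823/1532 ≈ 1.1899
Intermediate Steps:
N(m, D) = D + m
(4888 + N((0*5 - 10)*(-30 - 32), -39))/(2657 + 277*7) = (4888 + (-39 + (0*5 - 10)*(-30 - 32)))/(2657 + 277*7) = (4888 + (-39 + (0 - 10)*(-62)))/(2657 + 1939) = (4888 + (-39 - 10*(-62)))/4596 = (4888 + (-39 + 620))*(1/4596) = (4888 + 581)*(1/4596) = 5469*(1/4596) = 1823/1532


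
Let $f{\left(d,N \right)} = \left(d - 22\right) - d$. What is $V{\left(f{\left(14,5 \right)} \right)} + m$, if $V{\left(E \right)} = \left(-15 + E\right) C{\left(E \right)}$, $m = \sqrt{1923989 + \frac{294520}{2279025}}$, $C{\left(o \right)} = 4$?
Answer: $-148 + \frac{\sqrt{44413834945406605}}{151935} \approx 1239.1$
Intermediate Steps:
$m = \frac{\sqrt{44413834945406605}}{151935}$ ($m = \sqrt{1923989 + 294520 \cdot \frac{1}{2279025}} = \sqrt{1923989 + \frac{58904}{455805}} = \sqrt{\frac{876963865049}{455805}} = \frac{\sqrt{44413834945406605}}{151935} \approx 1387.1$)
$f{\left(d,N \right)} = -22$ ($f{\left(d,N \right)} = \left(d - 22\right) - d = \left(-22 + d\right) - d = -22$)
$V{\left(E \right)} = -60 + 4 E$ ($V{\left(E \right)} = \left(-15 + E\right) 4 = -60 + 4 E$)
$V{\left(f{\left(14,5 \right)} \right)} + m = \left(-60 + 4 \left(-22\right)\right) + \frac{\sqrt{44413834945406605}}{151935} = \left(-60 - 88\right) + \frac{\sqrt{44413834945406605}}{151935} = -148 + \frac{\sqrt{44413834945406605}}{151935}$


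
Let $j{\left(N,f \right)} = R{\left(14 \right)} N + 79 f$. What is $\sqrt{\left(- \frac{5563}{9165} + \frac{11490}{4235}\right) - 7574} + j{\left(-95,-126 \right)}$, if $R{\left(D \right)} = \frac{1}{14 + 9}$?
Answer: $- \frac{229037}{23} + \frac{i \sqrt{3770951159248455}}{705705} \approx -9958.1 + 87.017 i$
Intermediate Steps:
$R{\left(D \right)} = \frac{1}{23}$
$j{\left(N,f \right)} = 79 f + \frac{N}{23}$ ($j{\left(N,f \right)} = \frac{N}{23} + 79 f = 79 f + \frac{N}{23}$)
$\sqrt{\left(- \frac{5563}{9165} + \frac{11490}{4235}\right) - 7574} + j{\left(-95,-126 \right)} = \sqrt{\left(- \frac{5563}{9165} + \frac{11490}{4235}\right) - 7574} + \left(79 \left(-126\right) + \frac{1}{23} \left(-95\right)\right) = \sqrt{\left(\left(-5563\right) \frac{1}{9165} + 11490 \cdot \frac{1}{4235}\right) - 7574} - \frac{229037}{23} = \sqrt{\left(- \frac{5563}{9165} + \frac{2298}{847}\right) - 7574} - \frac{229037}{23} = \sqrt{\frac{16349309}{7762755} - 7574} - \frac{229037}{23} = \sqrt{- \frac{58778757061}{7762755}} - \frac{229037}{23} = \frac{i \sqrt{3770951159248455}}{705705} - \frac{229037}{23} = - \frac{229037}{23} + \frac{i \sqrt{3770951159248455}}{705705}$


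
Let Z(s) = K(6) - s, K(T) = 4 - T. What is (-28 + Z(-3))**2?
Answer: 729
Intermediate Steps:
Z(s) = -2 - s (Z(s) = (4 - 1*6) - s = (4 - 6) - s = -2 - s)
(-28 + Z(-3))**2 = (-28 + (-2 - 1*(-3)))**2 = (-28 + (-2 + 3))**2 = (-28 + 1)**2 = (-27)**2 = 729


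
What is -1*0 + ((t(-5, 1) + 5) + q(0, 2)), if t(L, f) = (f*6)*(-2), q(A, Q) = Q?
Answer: -5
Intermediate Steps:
t(L, f) = -12*f (t(L, f) = (6*f)*(-2) = -12*f)
-1*0 + ((t(-5, 1) + 5) + q(0, 2)) = -1*0 + ((-12*1 + 5) + 2) = 0 + ((-12 + 5) + 2) = 0 + (-7 + 2) = 0 - 5 = -5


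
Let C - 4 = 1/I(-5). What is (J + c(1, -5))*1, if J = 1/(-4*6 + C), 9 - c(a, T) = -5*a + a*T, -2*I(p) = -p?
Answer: 1933/102 ≈ 18.951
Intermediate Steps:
I(p) = p/2 (I(p) = -(-1)*p/2 = p/2)
C = 18/5 (C = 4 + 1/((½)*(-5)) = 4 + 1/(-5/2) = 4 - ⅖ = 18/5 ≈ 3.6000)
c(a, T) = 9 + 5*a - T*a (c(a, T) = 9 - (-5*a + a*T) = 9 - (-5*a + T*a) = 9 + (5*a - T*a) = 9 + 5*a - T*a)
J = -5/102 (J = 1/(-4*6 + 18/5) = 1/(-24 + 18/5) = 1/(-102/5) = -5/102 ≈ -0.049020)
(J + c(1, -5))*1 = (-5/102 + (9 + 5*1 - 1*(-5)*1))*1 = (-5/102 + (9 + 5 + 5))*1 = (-5/102 + 19)*1 = (1933/102)*1 = 1933/102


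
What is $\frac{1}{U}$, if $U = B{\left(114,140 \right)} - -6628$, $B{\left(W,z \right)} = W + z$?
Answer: $\frac{1}{6882} \approx 0.00014531$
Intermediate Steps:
$U = 6882$ ($U = \left(114 + 140\right) - -6628 = 254 + 6628 = 6882$)
$\frac{1}{U} = \frac{1}{6882}$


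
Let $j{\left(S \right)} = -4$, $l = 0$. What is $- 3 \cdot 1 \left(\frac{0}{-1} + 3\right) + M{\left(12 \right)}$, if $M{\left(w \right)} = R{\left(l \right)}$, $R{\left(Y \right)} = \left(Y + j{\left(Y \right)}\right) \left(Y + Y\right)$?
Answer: $-9$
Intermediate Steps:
$R{\left(Y \right)} = 2 Y \left(-4 + Y\right)$ ($R{\left(Y \right)} = \left(Y - 4\right) \left(Y + Y\right) = \left(-4 + Y\right) 2 Y = 2 Y \left(-4 + Y\right)$)
$M{\left(w \right)} = 0$ ($M{\left(w \right)} = 2 \cdot 0 \left(-4 + 0\right) = 2 \cdot 0 \left(-4\right) = 0$)
$- 3 \cdot 1 \left(\frac{0}{-1} + 3\right) + M{\left(12 \right)} = - 3 \cdot 1 \left(\frac{0}{-1} + 3\right) + 0 = - 3 \cdot 1 \left(0 \left(-1\right) + 3\right) + 0 = - 3 \cdot 1 \left(0 + 3\right) + 0 = - 3 \cdot 1 \cdot 3 + 0 = \left(-3\right) 3 + 0 = -9 + 0 = -9$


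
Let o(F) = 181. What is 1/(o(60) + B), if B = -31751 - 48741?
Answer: -1/80311 ≈ -1.2452e-5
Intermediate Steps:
B = -80492
1/(o(60) + B) = 1/(181 - 80492) = 1/(-80311) = -1/80311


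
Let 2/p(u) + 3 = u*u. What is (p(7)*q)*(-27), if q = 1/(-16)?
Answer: 27/368 ≈ 0.073370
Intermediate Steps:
q = -1/16 ≈ -0.062500
p(u) = 2/(-3 + u**2) (p(u) = 2/(-3 + u*u) = 2/(-3 + u**2))
(p(7)*q)*(-27) = ((2/(-3 + 7**2))*(-1/16))*(-27) = ((2/(-3 + 49))*(-1/16))*(-27) = ((2/46)*(-1/16))*(-27) = ((2*(1/46))*(-1/16))*(-27) = ((1/23)*(-1/16))*(-27) = -1/368*(-27) = 27/368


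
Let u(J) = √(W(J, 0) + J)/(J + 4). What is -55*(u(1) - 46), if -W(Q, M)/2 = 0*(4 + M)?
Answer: 2519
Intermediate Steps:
W(Q, M) = 0 (W(Q, M) = -0*(4 + M) = -2*0 = 0)
u(J) = √J/(4 + J) (u(J) = √(0 + J)/(J + 4) = √J/(4 + J))
-55*(u(1) - 46) = -55*(√1/(4 + 1) - 46) = -55*(1/5 - 46) = -55*(1*(⅕) - 46) = -55*(⅕ - 46) = -55*(-229/5) = 2519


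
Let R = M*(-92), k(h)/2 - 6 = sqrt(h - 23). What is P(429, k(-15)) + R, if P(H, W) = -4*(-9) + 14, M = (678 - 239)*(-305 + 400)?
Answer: -3836810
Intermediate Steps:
M = 41705 (M = 439*95 = 41705)
k(h) = 12 + 2*sqrt(-23 + h) (k(h) = 12 + 2*sqrt(h - 23) = 12 + 2*sqrt(-23 + h))
P(H, W) = 50 (P(H, W) = 36 + 14 = 50)
R = -3836860 (R = 41705*(-92) = -3836860)
P(429, k(-15)) + R = 50 - 3836860 = -3836810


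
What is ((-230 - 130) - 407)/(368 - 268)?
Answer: -767/100 ≈ -7.6700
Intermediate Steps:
((-230 - 130) - 407)/(368 - 268) = (-360 - 407)/100 = -767*1/100 = -767/100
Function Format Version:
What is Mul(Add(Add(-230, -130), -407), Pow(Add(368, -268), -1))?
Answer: Rational(-767, 100) ≈ -7.6700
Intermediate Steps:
Mul(Add(Add(-230, -130), -407), Pow(Add(368, -268), -1)) = Mul(Add(-360, -407), Pow(100, -1)) = Mul(-767, Rational(1, 100)) = Rational(-767, 100)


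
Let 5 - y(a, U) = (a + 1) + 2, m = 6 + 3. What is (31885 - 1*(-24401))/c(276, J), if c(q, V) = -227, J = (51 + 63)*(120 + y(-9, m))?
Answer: -56286/227 ≈ -247.96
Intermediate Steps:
m = 9
y(a, U) = 2 - a (y(a, U) = 5 - ((a + 1) + 2) = 5 - ((1 + a) + 2) = 5 - (3 + a) = 5 + (-3 - a) = 2 - a)
J = 14934 (J = (51 + 63)*(120 + (2 - 1*(-9))) = 114*(120 + (2 + 9)) = 114*(120 + 11) = 114*131 = 14934)
(31885 - 1*(-24401))/c(276, J) = (31885 - 1*(-24401))/(-227) = (31885 + 24401)*(-1/227) = 56286*(-1/227) = -56286/227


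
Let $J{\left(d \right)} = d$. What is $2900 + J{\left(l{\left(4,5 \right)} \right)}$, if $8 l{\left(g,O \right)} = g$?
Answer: $\frac{5801}{2} \approx 2900.5$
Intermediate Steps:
$l{\left(g,O \right)} = \frac{g}{8}$
$2900 + J{\left(l{\left(4,5 \right)} \right)} = 2900 + \frac{1}{8} \cdot 4 = 2900 + \frac{1}{2} = \frac{5801}{2}$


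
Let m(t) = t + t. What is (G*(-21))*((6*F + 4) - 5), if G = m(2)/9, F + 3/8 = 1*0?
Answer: 91/3 ≈ 30.333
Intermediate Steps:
F = -3/8 (F = -3/8 + 1*0 = -3/8 + 0 = -3/8 ≈ -0.37500)
m(t) = 2*t
G = 4/9 (G = (2*2)/9 = 4*(⅑) = 4/9 ≈ 0.44444)
(G*(-21))*((6*F + 4) - 5) = ((4/9)*(-21))*((6*(-3/8) + 4) - 5) = -28*((-9/4 + 4) - 5)/3 = -28*(7/4 - 5)/3 = -28/3*(-13/4) = 91/3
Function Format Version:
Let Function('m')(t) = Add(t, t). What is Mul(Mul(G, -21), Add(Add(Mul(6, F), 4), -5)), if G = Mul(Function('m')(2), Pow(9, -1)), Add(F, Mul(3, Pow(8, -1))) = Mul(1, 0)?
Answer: Rational(91, 3) ≈ 30.333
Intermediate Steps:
F = Rational(-3, 8) (F = Add(Rational(-3, 8), Mul(1, 0)) = Add(Rational(-3, 8), 0) = Rational(-3, 8) ≈ -0.37500)
Function('m')(t) = Mul(2, t)
G = Rational(4, 9) (G = Mul(Mul(2, 2), Pow(9, -1)) = Mul(4, Rational(1, 9)) = Rational(4, 9) ≈ 0.44444)
Mul(Mul(G, -21), Add(Add(Mul(6, F), 4), -5)) = Mul(Mul(Rational(4, 9), -21), Add(Add(Mul(6, Rational(-3, 8)), 4), -5)) = Mul(Rational(-28, 3), Add(Add(Rational(-9, 4), 4), -5)) = Mul(Rational(-28, 3), Add(Rational(7, 4), -5)) = Mul(Rational(-28, 3), Rational(-13, 4)) = Rational(91, 3)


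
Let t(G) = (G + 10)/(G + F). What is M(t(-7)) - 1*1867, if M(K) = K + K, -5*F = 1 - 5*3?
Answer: -13079/7 ≈ -1868.4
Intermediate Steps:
F = 14/5 (F = -(1 - 5*3)/5 = -(1 - 15)/5 = -1/5*(-14) = 14/5 ≈ 2.8000)
t(G) = (10 + G)/(14/5 + G) (t(G) = (G + 10)/(G + 14/5) = (10 + G)/(14/5 + G))
M(K) = 2*K
M(t(-7)) - 1*1867 = 2*(5*(10 - 7)/(14 + 5*(-7))) - 1*1867 = 2*(5*3/(14 - 35)) - 1867 = 2*(5*3/(-21)) - 1867 = 2*(5*(-1/21)*3) - 1867 = 2*(-5/7) - 1867 = -10/7 - 1867 = -13079/7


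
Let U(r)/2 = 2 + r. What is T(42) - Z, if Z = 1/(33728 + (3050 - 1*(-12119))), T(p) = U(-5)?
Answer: -293383/48897 ≈ -6.0000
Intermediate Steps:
U(r) = 4 + 2*r (U(r) = 2*(2 + r) = 4 + 2*r)
T(p) = -6 (T(p) = 4 + 2*(-5) = 4 - 10 = -6)
Z = 1/48897 (Z = 1/(33728 + (3050 + 12119)) = 1/(33728 + 15169) = 1/48897 ≈ 2.0451e-5)
T(42) - Z = -6 - 1*1/48897 = -6 - 1/48897 = -293383/48897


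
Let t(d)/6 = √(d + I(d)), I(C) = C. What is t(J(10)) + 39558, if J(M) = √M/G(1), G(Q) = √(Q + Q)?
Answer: 39558 + 6*√2*5^(¼) ≈ 39571.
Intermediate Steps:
G(Q) = √2*√Q (G(Q) = √(2*Q) = √2*√Q)
J(M) = √2*√M/2 (J(M) = √M/((√2*√1)) = √M/((√2*1)) = √M/(√2) = (√2/2)*√M = √2*√M/2)
t(d) = 6*√2*√d (t(d) = 6*√(d + d) = 6*√(2*d) = 6*(√2*√d) = 6*√2*√d)
t(J(10)) + 39558 = 6*√2*√(√2*√10/2) + 39558 = 6*√2*√(√5) + 39558 = 6*√2*5^(¼) + 39558 = 39558 + 6*√2*5^(¼)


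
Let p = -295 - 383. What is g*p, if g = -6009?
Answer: 4074102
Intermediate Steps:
p = -678
g*p = -6009*(-678) = 4074102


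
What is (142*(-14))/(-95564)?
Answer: 71/3413 ≈ 0.020803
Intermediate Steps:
(142*(-14))/(-95564) = -1988*(-1/95564) = 71/3413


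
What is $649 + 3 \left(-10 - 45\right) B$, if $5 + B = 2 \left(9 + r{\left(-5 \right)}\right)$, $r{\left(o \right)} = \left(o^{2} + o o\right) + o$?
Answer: $-16346$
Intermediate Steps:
$r{\left(o \right)} = o + 2 o^{2}$ ($r{\left(o \right)} = \left(o^{2} + o^{2}\right) + o = 2 o^{2} + o = o + 2 o^{2}$)
$B = 103$ ($B = -5 + 2 \left(9 - 5 \left(1 + 2 \left(-5\right)\right)\right) = -5 + 2 \left(9 - 5 \left(1 - 10\right)\right) = -5 + 2 \left(9 - -45\right) = -5 + 2 \left(9 + 45\right) = -5 + 2 \cdot 54 = -5 + 108 = 103$)
$649 + 3 \left(-10 - 45\right) B = 649 + 3 \left(-10 - 45\right) 103 = 649 + 3 \left(-55\right) 103 = 649 - 16995 = -16346$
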